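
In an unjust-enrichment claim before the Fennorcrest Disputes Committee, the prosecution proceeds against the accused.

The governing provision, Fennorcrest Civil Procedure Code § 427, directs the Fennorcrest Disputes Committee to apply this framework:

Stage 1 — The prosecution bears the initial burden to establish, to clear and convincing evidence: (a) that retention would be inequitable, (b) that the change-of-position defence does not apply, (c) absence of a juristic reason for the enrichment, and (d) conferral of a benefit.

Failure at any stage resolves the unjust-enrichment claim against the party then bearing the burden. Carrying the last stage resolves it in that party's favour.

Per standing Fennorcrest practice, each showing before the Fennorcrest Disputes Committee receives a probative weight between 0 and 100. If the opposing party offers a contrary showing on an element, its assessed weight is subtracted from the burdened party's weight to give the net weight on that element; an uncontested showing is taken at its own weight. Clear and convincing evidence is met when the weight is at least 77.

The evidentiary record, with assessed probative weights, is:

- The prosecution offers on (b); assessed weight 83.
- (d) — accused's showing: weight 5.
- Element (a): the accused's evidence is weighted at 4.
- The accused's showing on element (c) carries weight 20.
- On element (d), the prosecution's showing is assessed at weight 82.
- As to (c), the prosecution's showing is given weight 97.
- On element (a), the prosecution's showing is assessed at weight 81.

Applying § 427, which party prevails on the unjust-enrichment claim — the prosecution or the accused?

prosecution

Stage 1 — burden on prosecution; standard: clear and convincing evidence (weight is at least 77).
    (a): 81 − 4 = 77 ≥ 77 [met]
    (b): 83 ≥ 77 [met]
    (c): 97 − 20 = 77 ≥ 77 [met]
    (d): 82 − 5 = 77 ≥ 77 [met]
  The prosecution carries the last stage.
All stages carried — the prosecution prevails.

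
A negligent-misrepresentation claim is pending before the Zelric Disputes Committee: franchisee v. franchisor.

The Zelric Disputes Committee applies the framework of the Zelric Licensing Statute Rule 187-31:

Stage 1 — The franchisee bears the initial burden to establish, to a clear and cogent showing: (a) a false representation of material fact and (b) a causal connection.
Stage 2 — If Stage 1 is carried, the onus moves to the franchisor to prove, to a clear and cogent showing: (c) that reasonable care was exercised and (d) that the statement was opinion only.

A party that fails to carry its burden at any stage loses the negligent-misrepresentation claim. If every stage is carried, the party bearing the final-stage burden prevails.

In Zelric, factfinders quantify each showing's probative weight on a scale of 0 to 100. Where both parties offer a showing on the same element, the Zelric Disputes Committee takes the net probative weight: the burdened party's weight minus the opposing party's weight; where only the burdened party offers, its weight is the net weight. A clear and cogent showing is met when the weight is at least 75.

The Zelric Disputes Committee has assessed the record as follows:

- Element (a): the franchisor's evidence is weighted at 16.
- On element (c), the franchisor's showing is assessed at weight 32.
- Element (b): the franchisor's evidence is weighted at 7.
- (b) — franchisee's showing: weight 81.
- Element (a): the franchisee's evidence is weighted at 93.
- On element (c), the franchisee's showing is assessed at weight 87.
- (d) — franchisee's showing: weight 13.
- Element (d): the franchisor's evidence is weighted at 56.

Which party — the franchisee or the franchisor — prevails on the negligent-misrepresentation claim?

Stage 1 — burden on franchisee; standard: a clear and cogent showing (weight is at least 75).
    (a): 93 − 16 = 77 ≥ 75 [met]
    (b): 81 − 7 = 74 < 75 [not met]
  The franchisee does not carry Stage 1.
The franchisor prevails.

franchisor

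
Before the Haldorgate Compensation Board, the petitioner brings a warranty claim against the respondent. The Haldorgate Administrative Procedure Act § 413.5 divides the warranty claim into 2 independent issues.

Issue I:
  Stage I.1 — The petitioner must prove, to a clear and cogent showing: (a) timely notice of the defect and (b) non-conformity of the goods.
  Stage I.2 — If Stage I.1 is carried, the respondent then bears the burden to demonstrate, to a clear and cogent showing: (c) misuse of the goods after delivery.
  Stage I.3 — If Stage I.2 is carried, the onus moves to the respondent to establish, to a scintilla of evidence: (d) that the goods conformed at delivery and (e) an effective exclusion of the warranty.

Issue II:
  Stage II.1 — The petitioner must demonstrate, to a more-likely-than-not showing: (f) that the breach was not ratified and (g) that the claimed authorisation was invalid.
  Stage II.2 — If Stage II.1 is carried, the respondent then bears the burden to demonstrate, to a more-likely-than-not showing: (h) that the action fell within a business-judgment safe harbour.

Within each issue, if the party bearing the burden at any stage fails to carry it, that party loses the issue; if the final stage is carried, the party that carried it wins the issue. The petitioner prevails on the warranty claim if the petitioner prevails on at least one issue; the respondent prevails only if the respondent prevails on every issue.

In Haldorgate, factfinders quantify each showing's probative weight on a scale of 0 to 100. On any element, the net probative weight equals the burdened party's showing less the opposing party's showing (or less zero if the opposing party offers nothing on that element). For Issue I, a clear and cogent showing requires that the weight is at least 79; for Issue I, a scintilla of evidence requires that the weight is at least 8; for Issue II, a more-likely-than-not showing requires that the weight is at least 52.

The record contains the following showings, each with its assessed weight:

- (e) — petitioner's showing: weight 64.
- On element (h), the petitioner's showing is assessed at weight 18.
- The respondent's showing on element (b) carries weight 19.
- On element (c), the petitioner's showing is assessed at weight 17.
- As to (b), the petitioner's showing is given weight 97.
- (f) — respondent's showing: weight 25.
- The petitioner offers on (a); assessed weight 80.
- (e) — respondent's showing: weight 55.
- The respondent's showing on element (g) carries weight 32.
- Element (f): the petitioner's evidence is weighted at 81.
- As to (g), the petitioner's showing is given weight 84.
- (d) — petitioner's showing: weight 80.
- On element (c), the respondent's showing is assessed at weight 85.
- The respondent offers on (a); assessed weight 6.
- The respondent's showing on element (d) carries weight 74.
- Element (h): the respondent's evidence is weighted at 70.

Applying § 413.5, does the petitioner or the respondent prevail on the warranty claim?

— Issue I —
At Stage I.1 the petitioner must meet a clear and cogent showing (weight is at least 79): on (a) the weight is 80 less the opposing 6 gives net 74, which does not reach 79, so (a) does not meet the standard; on (b) the weight is 97 less the opposing 19 gives net 78, < 79, so (b) does not meet the standard.
  The petitioner does not carry Stage I.1.
The analysis ends at Stage I.1; the respondent prevails on this issue.
— Issue II —
Stage II.1 (petitioner, a more-likely-than-not showing, weight is at least 52): (f) net 81−25=56 ≥ 52 — meets; (g) net 84−32=52 ≥ 52 — meets.
  Stage II.1 carried; the burden shifts to the respondent.
Stage II.2 (respondent, a more-likely-than-not showing, weight is at least 52): (h) net 70−18=52 ≥ 52 — meets.
  All elements met at the final stage.
With every stage satisfied, the respondent prevails on this issue.
Per-issue: Issue I → respondent; Issue II → respondent. The petitioner must prevail on at least one issue; overall, the respondent prevails.

respondent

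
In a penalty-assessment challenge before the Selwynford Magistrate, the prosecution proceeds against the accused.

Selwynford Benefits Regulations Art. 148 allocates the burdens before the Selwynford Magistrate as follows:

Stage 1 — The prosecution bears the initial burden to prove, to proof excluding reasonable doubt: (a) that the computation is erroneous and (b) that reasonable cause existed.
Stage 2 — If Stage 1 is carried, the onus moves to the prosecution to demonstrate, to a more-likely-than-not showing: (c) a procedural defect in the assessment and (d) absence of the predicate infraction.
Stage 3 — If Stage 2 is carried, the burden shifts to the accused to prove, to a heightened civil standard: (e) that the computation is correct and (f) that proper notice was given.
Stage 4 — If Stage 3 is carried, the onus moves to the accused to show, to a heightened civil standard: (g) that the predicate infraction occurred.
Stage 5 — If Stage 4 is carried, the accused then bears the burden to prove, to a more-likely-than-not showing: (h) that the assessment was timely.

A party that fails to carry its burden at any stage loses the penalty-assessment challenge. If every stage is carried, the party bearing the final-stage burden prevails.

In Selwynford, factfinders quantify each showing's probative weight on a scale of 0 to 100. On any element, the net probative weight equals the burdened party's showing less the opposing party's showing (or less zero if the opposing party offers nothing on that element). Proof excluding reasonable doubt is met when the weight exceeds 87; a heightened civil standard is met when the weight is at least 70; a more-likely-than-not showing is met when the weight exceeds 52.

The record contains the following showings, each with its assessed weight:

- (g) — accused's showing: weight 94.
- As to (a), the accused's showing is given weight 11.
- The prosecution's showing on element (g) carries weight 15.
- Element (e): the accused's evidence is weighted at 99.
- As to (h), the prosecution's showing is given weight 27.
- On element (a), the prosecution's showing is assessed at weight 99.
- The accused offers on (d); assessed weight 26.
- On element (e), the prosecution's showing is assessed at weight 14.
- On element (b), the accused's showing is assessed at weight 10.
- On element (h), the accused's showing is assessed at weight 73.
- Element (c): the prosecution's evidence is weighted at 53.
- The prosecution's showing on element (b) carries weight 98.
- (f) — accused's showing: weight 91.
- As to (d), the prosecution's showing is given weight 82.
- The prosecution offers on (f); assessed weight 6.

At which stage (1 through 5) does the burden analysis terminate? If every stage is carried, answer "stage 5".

At Stage 1 the prosecution must meet proof excluding reasonable doubt (weight exceeds 87): on (a) the weight is 99 less the opposing 11 gives net 88, which does exceed 87, so (a) meets the standard; on (b) the weight is 98 less the opposing 10 gives net 88, which does exceed 87, so (b) meets the standard.
  Stage 1 is satisfied; the prosecution continues to bear the burden.
At Stage 2 the prosecution must meet a more-likely-than-not showing (weight exceeds 52): on (c) the weight is 53, > 52, so (c) meets the standard; on (d) the weight is 82 less the opposing 26 gives net 56, > 52, so (d) meets the standard.
  The prosecution carries Stage 2; the accused now bears the burden.
At Stage 3 the accused must meet a heightened civil standard (weight is at least 70): on (e) the weight is 99 less the opposing 14 gives net 85, ≥ 70, so (e) meets the standard; on (f) the weight is 91 less the opposing 6 gives net 85, which does reach 70, so (f) meets the standard.
  Stage 3 is satisfied; the accused continues to bear the burden.
At Stage 4 the accused must meet a heightened civil standard (weight is at least 70): on (g) the weight is 94 less the opposing 15 gives net 79, which does reach 70, so (g) meets the standard.
  Stage 4 is satisfied; the accused continues to bear the burden.
At Stage 5 the accused must meet a more-likely-than-not showing (weight exceeds 52): on (h) the weight is 73 less the opposing 27 gives net 46, which does not exceed 52, so (h) does not meet the standard.
  Not every element is met, so the accused fails to carry Stage 5.
The analysis ends at Stage 5; the prosecution prevails.

stage 5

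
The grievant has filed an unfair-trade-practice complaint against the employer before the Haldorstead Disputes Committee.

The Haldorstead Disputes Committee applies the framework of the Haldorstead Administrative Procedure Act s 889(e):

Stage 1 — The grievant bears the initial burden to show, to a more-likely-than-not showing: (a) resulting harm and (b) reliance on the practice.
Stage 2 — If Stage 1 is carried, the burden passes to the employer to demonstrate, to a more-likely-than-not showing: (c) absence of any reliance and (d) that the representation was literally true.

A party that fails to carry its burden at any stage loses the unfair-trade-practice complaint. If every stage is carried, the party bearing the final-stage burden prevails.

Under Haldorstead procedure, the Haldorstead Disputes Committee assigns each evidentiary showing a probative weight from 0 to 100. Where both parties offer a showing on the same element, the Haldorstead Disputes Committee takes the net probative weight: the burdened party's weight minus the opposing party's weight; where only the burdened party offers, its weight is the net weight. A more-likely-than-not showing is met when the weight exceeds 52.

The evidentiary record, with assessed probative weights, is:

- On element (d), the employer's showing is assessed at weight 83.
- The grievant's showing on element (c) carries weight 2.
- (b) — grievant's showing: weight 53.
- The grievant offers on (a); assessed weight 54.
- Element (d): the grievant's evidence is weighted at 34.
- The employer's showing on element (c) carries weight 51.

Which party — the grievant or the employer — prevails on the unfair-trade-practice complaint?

Stage 1 — burden on grievant; standard: a more-likely-than-not showing (weight exceeds 52).
    (a): 54 > 52 [met]
    (b): 53 > 52 [met]
  Stage 1 is satisfied; the onus moves to the employer.
Stage 2 — burden on employer; standard: a more-likely-than-not showing (weight exceeds 52).
    (c): 51 − 2 = 49 ≤ 52 [not met]
    (d): 83 − 34 = 49 ≤ 52 [not met]
  Stage 2 not carried; the employer fails its burden.
The grievant prevails.

grievant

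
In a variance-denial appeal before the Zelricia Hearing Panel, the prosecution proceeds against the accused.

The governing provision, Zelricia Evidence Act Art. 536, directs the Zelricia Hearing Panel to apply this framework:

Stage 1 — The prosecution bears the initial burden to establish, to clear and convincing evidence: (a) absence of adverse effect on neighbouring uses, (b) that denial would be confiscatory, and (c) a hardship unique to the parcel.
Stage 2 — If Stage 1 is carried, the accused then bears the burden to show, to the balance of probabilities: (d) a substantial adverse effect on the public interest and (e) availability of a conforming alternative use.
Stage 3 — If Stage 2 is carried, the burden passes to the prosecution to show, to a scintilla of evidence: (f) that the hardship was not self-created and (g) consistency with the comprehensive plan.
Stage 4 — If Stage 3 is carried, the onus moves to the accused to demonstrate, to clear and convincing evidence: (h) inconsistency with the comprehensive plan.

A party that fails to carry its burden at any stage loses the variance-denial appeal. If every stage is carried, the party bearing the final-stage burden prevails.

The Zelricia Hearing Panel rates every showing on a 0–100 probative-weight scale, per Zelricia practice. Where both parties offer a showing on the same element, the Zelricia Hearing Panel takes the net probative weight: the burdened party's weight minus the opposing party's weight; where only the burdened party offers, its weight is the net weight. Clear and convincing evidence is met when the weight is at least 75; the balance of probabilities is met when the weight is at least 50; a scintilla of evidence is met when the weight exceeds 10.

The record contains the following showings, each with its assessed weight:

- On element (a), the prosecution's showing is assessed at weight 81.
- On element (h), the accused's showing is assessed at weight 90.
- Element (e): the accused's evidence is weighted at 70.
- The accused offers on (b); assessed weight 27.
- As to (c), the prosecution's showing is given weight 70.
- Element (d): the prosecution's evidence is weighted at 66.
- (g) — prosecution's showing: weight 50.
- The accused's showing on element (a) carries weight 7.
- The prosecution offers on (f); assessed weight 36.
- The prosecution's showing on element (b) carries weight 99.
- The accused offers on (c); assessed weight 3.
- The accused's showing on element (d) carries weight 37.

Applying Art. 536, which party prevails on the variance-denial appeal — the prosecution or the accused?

Stage 1 — burden on prosecution; standard: clear and convincing evidence (weight is at least 75).
    (a): 81 − 7 = 74 < 75 [not met]
    (b): 99 − 27 = 72 < 75 [not met]
    (c): 70 − 3 = 67 < 75 [not met]
  Stage 1 not carried; the prosecution fails its burden.
The accused prevails.

accused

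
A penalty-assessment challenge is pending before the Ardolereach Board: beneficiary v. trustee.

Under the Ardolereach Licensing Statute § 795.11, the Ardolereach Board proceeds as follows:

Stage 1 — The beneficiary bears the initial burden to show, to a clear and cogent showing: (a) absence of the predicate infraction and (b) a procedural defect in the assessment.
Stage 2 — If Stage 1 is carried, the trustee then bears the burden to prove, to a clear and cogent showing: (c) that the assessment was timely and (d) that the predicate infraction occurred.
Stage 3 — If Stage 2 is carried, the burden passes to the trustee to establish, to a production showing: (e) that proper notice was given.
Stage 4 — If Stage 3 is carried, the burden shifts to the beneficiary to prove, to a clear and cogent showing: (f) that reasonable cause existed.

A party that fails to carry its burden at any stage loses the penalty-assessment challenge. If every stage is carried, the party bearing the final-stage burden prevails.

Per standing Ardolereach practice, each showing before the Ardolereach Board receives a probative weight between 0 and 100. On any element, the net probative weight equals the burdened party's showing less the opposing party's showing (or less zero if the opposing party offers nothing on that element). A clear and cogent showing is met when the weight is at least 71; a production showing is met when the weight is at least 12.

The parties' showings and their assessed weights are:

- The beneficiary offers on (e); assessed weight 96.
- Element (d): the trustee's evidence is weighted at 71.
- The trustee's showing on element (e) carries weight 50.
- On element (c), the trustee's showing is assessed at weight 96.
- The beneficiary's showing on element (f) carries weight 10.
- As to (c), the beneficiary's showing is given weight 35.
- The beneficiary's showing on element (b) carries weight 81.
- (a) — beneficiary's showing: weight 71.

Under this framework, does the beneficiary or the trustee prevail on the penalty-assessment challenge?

Stage 1 — burden on beneficiary; standard: a clear and cogent showing (weight is at least 71).
    (a): 71 ≥ 71 [met]
    (b): 81 ≥ 71 [met]
  The beneficiary carries Stage 1; the trustee now bears the burden.
Stage 2 — burden on trustee; standard: a clear and cogent showing (weight is at least 71).
    (c): 96 − 35 = 61 < 71 [not met]
    (d): 71 ≥ 71 [met]
  The trustee does not carry Stage 2.
The analysis ends at Stage 2; the beneficiary prevails.

beneficiary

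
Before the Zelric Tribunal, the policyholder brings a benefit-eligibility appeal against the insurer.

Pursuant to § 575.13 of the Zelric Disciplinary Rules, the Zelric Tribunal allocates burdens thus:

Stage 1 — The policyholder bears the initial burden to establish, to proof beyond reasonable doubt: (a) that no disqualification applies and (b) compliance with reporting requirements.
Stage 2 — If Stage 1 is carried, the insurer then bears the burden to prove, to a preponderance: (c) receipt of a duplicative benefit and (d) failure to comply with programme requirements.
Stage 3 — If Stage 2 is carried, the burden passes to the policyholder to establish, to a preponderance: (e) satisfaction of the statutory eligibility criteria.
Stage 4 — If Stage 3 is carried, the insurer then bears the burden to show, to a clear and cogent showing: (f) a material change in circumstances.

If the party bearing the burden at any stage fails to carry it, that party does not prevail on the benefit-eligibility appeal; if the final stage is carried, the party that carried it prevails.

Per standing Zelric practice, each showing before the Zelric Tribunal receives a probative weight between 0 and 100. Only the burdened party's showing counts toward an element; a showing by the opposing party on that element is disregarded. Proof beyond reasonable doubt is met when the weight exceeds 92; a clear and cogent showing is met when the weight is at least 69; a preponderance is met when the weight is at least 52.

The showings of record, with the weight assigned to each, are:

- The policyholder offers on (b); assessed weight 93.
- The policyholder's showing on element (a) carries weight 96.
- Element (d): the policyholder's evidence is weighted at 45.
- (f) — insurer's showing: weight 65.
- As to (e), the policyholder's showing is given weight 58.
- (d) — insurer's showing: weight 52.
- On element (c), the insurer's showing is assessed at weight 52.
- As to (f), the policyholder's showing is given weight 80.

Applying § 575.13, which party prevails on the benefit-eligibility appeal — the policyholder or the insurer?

Stage 1 (policyholder, proof beyond reasonable doubt, weight exceeds 92): (a) 96 > 92 — meets; (b) 93 > 92 — meets.
  All elements met. The burden passes to the insurer.
Stage 2 (insurer, a preponderance, weight is at least 52): (c) 52 ≥ 52 — meets; (d) 52 (policyholder's 45 disregarded) ≥ 52 — meets.
  All elements met. The burden passes to the policyholder.
Stage 3 (policyholder, a preponderance, weight is at least 52): (e) 58 ≥ 52 — meets.
  Stage 3 is satisfied; the onus moves to the insurer.
Stage 4 (insurer, a clear and cogent showing, weight is at least 69): (f) 65 (policyholder's 80 disregarded) < 69 — fails.
  Not every element is met, so the insurer fails to carry Stage 4.
The analysis ends at Stage 4; the policyholder prevails.

policyholder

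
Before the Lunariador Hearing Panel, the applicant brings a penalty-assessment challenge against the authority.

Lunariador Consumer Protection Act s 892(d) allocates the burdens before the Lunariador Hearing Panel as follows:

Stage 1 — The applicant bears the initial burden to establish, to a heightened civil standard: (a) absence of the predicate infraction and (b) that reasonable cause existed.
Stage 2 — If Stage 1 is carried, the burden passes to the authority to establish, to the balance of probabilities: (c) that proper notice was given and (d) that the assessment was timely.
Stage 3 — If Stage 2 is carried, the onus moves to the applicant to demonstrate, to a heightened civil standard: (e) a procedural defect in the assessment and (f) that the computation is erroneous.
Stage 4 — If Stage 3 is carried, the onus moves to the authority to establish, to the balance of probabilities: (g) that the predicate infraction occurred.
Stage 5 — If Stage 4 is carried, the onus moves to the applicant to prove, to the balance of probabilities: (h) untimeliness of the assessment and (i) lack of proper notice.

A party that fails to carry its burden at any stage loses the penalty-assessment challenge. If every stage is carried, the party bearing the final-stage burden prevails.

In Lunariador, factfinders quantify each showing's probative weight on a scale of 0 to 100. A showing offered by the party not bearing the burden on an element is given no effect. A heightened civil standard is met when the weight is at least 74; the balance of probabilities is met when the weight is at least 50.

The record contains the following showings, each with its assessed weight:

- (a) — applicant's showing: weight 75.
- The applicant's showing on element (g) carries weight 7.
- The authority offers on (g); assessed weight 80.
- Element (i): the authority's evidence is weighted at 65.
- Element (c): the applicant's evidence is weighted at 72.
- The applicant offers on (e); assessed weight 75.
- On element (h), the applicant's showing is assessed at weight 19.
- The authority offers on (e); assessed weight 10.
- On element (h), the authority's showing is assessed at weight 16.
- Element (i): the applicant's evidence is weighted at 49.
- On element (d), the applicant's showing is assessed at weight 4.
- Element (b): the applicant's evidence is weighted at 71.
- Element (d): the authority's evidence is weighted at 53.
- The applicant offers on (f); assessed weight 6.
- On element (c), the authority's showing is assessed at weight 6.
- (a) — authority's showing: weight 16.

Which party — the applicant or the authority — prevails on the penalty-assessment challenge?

authority

Stage 1 (applicant, a heightened civil standard, weight is at least 74): (a) 75 (authority's 16 disregarded) ≥ 74 — meets; (b) 71 < 74 — fails.
  The applicant does not carry Stage 1.
The analysis ends at Stage 1; the authority prevails.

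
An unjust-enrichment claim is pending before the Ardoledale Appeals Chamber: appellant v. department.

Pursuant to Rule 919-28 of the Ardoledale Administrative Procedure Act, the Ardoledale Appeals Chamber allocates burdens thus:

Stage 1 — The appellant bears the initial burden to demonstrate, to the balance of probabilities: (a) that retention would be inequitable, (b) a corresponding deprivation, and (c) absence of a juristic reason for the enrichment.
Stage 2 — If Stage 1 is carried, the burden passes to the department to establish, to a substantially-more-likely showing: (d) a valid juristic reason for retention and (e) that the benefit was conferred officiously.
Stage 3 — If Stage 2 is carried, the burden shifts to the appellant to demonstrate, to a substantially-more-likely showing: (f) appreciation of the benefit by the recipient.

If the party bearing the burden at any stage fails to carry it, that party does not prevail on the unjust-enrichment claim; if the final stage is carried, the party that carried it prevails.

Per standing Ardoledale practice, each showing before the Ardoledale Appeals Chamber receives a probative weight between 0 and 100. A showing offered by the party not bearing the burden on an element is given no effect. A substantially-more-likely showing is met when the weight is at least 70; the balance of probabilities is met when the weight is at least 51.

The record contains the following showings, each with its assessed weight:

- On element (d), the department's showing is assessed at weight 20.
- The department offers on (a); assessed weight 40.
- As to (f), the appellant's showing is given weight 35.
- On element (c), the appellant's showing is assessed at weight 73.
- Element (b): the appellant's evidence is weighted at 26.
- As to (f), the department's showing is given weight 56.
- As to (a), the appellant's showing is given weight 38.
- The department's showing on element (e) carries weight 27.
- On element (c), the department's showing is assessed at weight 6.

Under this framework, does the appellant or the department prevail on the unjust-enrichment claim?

Stage 1 — burden on appellant; standard: the balance of probabilities (weight is at least 51).
    (a): 38 (department's 40 disregarded) < 51 [not met]
    (b): 26 < 51 [not met]
    (c): 73 (department's 6 disregarded) ≥ 51 [met]
  The appellant does not carry Stage 1.
The department prevails.

department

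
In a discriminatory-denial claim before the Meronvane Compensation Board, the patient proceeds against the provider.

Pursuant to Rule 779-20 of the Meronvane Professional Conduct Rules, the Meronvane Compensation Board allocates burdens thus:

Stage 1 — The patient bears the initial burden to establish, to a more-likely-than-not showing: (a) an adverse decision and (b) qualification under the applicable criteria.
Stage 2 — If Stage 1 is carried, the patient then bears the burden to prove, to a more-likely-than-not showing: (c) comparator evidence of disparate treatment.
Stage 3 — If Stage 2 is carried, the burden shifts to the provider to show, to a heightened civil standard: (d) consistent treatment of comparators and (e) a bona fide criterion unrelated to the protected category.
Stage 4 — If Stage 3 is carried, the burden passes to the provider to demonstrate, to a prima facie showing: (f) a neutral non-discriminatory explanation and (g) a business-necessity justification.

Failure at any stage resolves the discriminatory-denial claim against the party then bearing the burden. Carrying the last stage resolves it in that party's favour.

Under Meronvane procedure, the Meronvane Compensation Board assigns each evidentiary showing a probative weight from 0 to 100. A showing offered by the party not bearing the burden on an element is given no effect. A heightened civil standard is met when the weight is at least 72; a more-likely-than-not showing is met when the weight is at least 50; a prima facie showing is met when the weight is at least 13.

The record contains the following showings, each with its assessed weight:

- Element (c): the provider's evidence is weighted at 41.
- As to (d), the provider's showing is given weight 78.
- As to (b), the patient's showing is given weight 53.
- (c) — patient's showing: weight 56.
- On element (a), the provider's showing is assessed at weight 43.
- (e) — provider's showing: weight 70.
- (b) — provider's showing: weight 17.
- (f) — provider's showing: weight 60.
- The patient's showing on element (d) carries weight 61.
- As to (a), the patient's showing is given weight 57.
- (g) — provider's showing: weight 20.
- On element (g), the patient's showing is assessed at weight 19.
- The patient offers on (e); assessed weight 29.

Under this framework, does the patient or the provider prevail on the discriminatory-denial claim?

patient

Stage 1 — burden on patient; standard: a more-likely-than-not showing (weight is at least 50).
    (a): 57 (provider's 43 disregarded) ≥ 50 [met]
    (b): 53 (provider's 17 disregarded) ≥ 50 [met]
  Stage 1 carried; the burden remains with the patient.
Stage 2 — burden on patient; standard: a more-likely-than-not showing (weight is at least 50).
    (c): 56 (provider's 41 disregarded) ≥ 50 [met]
  Stage 2 is satisfied; the onus moves to the provider.
Stage 3 — burden on provider; standard: a heightened civil standard (weight is at least 72).
    (d): 78 (patient's 61 disregarded) ≥ 72 [met]
    (e): 70 (patient's 29 disregarded) < 72 [not met]
  Not every element is met, so the provider fails to carry Stage 3.
So the patient prevails.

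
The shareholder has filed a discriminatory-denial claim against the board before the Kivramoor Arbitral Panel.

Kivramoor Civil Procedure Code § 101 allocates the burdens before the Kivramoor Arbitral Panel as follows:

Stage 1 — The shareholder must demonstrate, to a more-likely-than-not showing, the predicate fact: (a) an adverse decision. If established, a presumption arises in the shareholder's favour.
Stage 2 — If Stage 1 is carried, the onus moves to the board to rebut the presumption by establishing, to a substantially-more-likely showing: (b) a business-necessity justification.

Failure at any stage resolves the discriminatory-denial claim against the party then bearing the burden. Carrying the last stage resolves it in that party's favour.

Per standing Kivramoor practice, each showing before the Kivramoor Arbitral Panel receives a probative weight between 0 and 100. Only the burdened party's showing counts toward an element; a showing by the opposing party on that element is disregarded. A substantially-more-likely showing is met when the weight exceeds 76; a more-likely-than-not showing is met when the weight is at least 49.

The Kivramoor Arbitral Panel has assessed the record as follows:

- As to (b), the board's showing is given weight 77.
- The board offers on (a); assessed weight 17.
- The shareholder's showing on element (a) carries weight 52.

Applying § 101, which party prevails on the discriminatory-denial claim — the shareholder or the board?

board

Stage 1 — burden on shareholder; standard: a more-likely-than-not showing (weight is at least 49).
    (a): 52 (board's 17 disregarded) ≥ 49 [met]
  The shareholder carries Stage 1; the board now bears the burden.
Stage 2 — burden on board; standard: a substantially-more-likely showing (weight exceeds 76).
    (b): 77 > 76 [met]
  Stage 2 carried; the final stage is satisfied.
With every stage satisfied, the board prevails.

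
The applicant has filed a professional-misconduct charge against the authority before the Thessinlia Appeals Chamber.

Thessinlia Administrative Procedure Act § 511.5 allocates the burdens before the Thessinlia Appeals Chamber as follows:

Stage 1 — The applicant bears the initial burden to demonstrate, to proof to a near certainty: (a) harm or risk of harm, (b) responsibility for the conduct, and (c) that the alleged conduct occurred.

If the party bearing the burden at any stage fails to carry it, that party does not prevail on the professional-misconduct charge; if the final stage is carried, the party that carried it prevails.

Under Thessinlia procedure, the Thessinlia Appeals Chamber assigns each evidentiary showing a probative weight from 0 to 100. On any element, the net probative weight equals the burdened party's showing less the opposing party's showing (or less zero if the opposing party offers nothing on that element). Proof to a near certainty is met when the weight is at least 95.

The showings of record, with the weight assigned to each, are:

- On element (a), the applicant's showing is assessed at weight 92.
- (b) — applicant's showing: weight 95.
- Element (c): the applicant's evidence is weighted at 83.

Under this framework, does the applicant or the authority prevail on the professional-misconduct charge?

authority

Stage 1 — burden on applicant; standard: proof to a near certainty (weight is at least 95).
    (a): 92 < 95 [not met]
    (b): 95 ≥ 95 [met]
    (c): 83 < 95 [not met]
  Not every element is met, so the applicant fails to carry Stage 1.
The analysis ends at Stage 1; the authority prevails.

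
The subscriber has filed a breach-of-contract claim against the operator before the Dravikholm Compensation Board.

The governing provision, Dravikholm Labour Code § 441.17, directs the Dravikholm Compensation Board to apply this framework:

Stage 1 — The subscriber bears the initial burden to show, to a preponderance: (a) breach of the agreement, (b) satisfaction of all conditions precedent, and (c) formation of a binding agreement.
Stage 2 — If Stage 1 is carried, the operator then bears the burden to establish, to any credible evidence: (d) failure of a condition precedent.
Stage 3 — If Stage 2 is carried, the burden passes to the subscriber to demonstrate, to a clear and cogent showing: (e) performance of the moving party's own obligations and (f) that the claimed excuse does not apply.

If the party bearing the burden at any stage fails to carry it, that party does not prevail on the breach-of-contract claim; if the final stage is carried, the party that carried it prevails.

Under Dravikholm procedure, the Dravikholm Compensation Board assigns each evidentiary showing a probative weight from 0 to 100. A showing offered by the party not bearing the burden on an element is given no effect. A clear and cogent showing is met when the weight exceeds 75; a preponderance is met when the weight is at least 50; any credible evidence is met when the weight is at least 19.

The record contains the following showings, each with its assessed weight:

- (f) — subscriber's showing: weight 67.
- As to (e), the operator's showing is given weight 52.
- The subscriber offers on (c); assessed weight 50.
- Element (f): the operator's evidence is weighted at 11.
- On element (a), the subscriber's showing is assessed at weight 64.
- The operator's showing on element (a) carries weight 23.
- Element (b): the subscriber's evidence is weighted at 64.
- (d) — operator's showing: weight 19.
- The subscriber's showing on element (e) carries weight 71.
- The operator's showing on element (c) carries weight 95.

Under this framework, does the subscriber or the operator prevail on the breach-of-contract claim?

operator

Stage 1 — burden on subscriber; standard: a preponderance (weight is at least 50).
    (a): 64 (operator's 23 disregarded) ≥ 50 [met]
    (b): 64 ≥ 50 [met]
    (c): 50 (operator's 95 disregarded) ≥ 50 [met]
  All elements met. The burden passes to the operator.
Stage 2 — burden on operator; standard: any credible evidence (weight is at least 19).
    (d): 19 ≥ 19 [met]
  Stage 2 is satisfied; the onus moves to the subscriber.
Stage 3 — burden on subscriber; standard: a clear and cogent showing (weight exceeds 75).
    (e): 71 (operator's 52 disregarded) ≤ 75 [not met]
    (f): 67 (operator's 11 disregarded) ≤ 75 [not met]
  Stage 3 not carried; the subscriber fails its burden.
The analysis ends at Stage 3; the operator prevails.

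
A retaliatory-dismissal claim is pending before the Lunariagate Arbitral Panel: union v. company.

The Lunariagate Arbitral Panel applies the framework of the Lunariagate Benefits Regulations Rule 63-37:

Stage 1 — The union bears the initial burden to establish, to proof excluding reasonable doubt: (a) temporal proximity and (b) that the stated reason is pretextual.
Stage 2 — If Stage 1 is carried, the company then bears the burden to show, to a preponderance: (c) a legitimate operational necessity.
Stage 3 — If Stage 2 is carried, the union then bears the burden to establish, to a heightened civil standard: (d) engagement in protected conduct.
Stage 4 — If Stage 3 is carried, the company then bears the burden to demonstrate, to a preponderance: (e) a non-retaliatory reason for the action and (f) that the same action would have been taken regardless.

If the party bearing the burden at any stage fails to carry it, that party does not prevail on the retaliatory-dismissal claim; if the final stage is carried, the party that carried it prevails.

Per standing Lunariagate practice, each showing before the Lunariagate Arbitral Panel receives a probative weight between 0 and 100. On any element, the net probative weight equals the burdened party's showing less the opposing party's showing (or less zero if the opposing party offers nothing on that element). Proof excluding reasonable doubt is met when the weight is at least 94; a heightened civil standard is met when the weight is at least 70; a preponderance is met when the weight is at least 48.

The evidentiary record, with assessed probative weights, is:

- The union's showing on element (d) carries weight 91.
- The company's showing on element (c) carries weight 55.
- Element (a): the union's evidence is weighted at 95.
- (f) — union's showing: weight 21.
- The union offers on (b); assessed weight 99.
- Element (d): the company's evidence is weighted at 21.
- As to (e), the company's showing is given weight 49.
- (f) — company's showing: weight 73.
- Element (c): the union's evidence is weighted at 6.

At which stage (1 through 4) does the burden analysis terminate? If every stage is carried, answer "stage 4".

stage 4

At Stage 1 the union must meet proof excluding reasonable doubt (weight is at least 94): on (a) the weight is 95, which does reach 94, so (a) meets the standard; on (b) the weight is 99, which does reach 94, so (b) meets the standard.
  The union carries Stage 1; the company now bears the burden.
At Stage 2 the company must meet a preponderance (weight is at least 48): on (c) the weight is 55 less the opposing 6 gives net 49, which does reach 48, so (c) meets the standard.
  Stage 2 is satisfied; the onus moves to the union.
At Stage 3 the union must meet a heightened civil standard (weight is at least 70): on (d) the weight is 91 less the opposing 21 gives net 70, ≥ 70, so (d) meets the standard.
  All elements met. The burden passes to the company.
At Stage 4 the company must meet a preponderance (weight is at least 48): on (e) the weight is 49, which does reach 48, so (e) meets the standard; on (f) the weight is 73 less the opposing 21 gives net 52, which does reach 48, so (f) meets the standard.
  All elements met at the final stage.
With every stage satisfied, the company prevails.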